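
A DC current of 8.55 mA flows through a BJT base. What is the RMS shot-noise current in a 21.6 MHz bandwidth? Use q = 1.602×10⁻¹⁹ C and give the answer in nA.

243 nA

I_n = √(2qI·B)
2qI·B = 2 × 1.602×10⁻¹⁹ × 8.55×10⁻³ × 2.16×10⁷ = 5.92×10⁻¹⁴ A²
I_n = √(5.92×10⁻¹⁴) = 2.43×10⁻⁷ A = 243 nA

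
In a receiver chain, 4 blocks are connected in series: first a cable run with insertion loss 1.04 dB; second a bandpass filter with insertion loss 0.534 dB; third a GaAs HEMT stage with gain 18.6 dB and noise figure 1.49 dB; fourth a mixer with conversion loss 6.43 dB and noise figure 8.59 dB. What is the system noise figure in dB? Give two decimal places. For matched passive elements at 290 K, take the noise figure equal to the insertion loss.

3.32 dB

Convert to linear (a loss of L dB is a gain of −L dB): F_i = 10^(NF_i/10), G_i = 10^(G_i,dB/10)
  Stage 1: F_1 = 10^(1.04/10) = 1.271, G_1 = 10^(−1.04/10) = 0.7870
  Stage 2: F_2 = 10^(0.534/10) = 1.131, G_2 = 10^(−0.534/10) = 0.8843
  Stage 3: F_3 = 10^(1.49/10) = 1.409, G_3 = 10^(18.6/10) = 72.44
  Stage 4: F_4 = 10^(8.59/10) = 7.228, G_4 = 10^(−6.43/10) = 0.2275
Friis cascade:
  F = 1.271 + (1.131 − 1)/0.7870 + (1.409 − 1)/0.6960 + (7.228 − 1)/50.42 = 2.148
NF = 10 log₁₀(2.148) = 3.32 dB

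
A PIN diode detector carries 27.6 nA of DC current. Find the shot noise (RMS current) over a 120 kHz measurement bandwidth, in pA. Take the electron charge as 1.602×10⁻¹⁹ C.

I_n = √(2qI·B)
2qI·B = 2 × 1.602×10⁻¹⁹ × 2.76×10⁻⁸ × 1.20×10⁵ = 1.06×10⁻²¹ A²
I_n = √(1.06×10⁻²¹) = 3.26×10⁻¹¹ A = 32.6 pA

32.6 pA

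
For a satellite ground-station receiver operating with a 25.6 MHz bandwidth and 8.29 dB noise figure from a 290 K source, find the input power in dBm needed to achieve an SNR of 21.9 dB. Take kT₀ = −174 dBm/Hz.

Sensitivity = −174 + 10 log₁₀(B) + NF + SNR_min
= −174 + 74.08 + 8.29 + 21.9
= −69.73 dBm → −69.7 dBm

−69.7 dBm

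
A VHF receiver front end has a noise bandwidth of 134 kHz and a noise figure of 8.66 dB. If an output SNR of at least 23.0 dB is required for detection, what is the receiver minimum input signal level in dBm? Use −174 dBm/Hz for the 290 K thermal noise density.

−91.1 dBm

Sensitivity = −174 + 10 log₁₀(B) + NF + SNR_min
= −174 + 51.27 + 8.66 + 23.0
= −91.07 dBm → −91.1 dBm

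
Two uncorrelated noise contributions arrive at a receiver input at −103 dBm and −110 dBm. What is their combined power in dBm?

Convert to linear, add, convert back:
P₁ = 5.01×10⁻¹⁴ W, P₂ = 1.00×10⁻¹⁴ W
P_tot = 6.01×10⁻¹⁴ W → 10 log₁₀(P_tot / 10⁻³) = −102.2 dBm

−102.2 dBm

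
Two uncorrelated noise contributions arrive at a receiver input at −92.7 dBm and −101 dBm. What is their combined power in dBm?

−92.1 dBm

Convert to linear, add, convert back:
P₁ = 5.37×10⁻¹³ W, P₂ = 7.94×10⁻¹⁴ W
P_tot = 6.16×10⁻¹³ W → 10 log₁₀(P_tot / 10⁻³) = −92.1 dBm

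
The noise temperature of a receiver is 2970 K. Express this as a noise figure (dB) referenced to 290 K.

10.51 dB

F = 1 + T_e/T₀ = 1 + 2970/290 = 11.2414
NF = 10 log₁₀(11.2414) = 10.51 dB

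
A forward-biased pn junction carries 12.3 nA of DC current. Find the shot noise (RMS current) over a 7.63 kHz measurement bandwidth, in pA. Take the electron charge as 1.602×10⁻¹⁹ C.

I_n = √(2qI·B)
2qI·B = 2 × 1.602×10⁻¹⁹ × 1.23×10⁻⁸ × 7.63×10³ = 3.01×10⁻²³ A²
I_n = √(3.01×10⁻²³) = 5.48×10⁻¹² A = 5.48 pA

5.48 pA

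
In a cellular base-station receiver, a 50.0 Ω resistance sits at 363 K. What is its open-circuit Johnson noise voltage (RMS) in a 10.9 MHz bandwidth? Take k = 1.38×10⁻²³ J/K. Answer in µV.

V_n = √(4kTRB)
4kTRB = 4 × 1.38×10⁻²³ × 363 × 5.00×10¹ × 1.09×10⁷ = 1.09×10⁻¹¹ V²
V_n = √(1.09×10⁻¹¹) = 3.30×10⁻⁶ V = 3.30 µV

3.30 µV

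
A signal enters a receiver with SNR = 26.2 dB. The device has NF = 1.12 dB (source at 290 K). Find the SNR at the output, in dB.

By definition F = SNR_in/SNR_out, so in dB: SNR_out = SNR_in − NF
SNR_out = 26.2 − 1.12 = 25.08 dB

25.08 dB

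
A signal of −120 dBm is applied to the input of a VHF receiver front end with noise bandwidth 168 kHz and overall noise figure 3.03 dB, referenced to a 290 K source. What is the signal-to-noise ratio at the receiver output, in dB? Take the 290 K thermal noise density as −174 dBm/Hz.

Noise floor: N = −174 + 10 log₁₀(B) + NF
10 log₁₀(1.68×10⁵) = 52.25 dB
N = −174 + 52.25 + 3.03 = −118.72 dBm
SNR = P_sig − N = −120 − (−118.72) = −1.28 dB → −1.3 dB

−1.3 dB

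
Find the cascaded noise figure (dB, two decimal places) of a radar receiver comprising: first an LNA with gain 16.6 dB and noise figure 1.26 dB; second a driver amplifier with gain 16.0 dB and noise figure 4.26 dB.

Convert to linear (a loss of L dB is a gain of −L dB): F_i = 10^(NF_i/10), G_i = 10^(G_i,dB/10)
  Stage 1: F_1 = 10^(1.26/10) = 1.337, G_1 = 10^(16.6/10) = 45.71
  Stage 2: F_2 = 10^(4.26/10) = 2.667, G_2 = 10^(16.0/10) = 39.81
Friis cascade:
  F = 1.337 + (2.667 − 1)/45.71 = 1.373
NF = 10 log₁₀(1.373) = 1.38 dB

1.38 dB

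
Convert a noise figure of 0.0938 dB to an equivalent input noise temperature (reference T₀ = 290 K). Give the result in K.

6.33 K

F = 10^(0.0938/10) = 1.02183
T_e = (F − 1)·T₀ = (1.02183 − 1) × 290 = 6.33 K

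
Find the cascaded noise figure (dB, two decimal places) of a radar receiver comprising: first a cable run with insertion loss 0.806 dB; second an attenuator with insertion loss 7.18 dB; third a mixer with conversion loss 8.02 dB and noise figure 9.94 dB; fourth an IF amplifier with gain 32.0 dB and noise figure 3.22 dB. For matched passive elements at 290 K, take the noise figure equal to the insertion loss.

20.25 dB

Convert to linear (a loss of L dB is a gain of −L dB): F_i = 10^(NF_i/10), G_i = 10^(G_i,dB/10)
  Stage 1: F_1 = 10^(0.806/10) = 1.204, G_1 = 10^(−0.806/10) = 0.8306
  Stage 2: F_2 = 10^(7.18/10) = 5.224, G_2 = 10^(−7.18/10) = 0.1914
  Stage 3: F_3 = 10^(9.94/10) = 9.863, G_3 = 10^(−8.02/10) = 0.1578
  Stage 4: F_4 = 10^(3.22/10) = 2.099, G_4 = 10^(32.0/10) = 1585
Friis cascade:
  F = 1.204 + (5.224 − 1)/0.8306 + (9.863 − 1)/0.1590 + (2.099 − 1)/0.02508 = 105.8
NF = 10 log₁₀(105.8) = 20.25 dB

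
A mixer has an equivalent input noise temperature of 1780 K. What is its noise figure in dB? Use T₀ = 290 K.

8.54 dB

F = 1 + T_e/T₀ = 1 + 1780/290 = 7.13793
NF = 10 log₁₀(7.13793) = 8.54 dB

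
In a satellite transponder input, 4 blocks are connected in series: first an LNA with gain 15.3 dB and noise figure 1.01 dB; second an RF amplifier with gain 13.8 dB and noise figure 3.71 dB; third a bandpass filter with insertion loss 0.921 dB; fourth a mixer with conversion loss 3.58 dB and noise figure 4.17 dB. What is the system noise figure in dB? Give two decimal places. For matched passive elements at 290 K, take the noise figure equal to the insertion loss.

1.15 dB

Convert to linear (a loss of L dB is a gain of −L dB): F_i = 10^(NF_i/10), G_i = 10^(G_i,dB/10)
  Stage 1: F_1 = 10^(1.01/10) = 1.262, G_1 = 10^(15.3/10) = 33.88
  Stage 2: F_2 = 10^(3.71/10) = 2.350, G_2 = 10^(13.8/10) = 23.99
  Stage 3: F_3 = 10^(0.921/10) = 1.236, G_3 = 10^(−0.921/10) = 0.8089
  Stage 4: F_4 = 10^(4.17/10) = 2.612, G_4 = 10^(−3.58/10) = 0.4385
Friis cascade:
  F = 1.262 + (2.350 − 1)/33.88 + (1.236 − 1)/812.8 + (2.612 − 1)/657.5 = 1.304
NF = 10 log₁₀(1.304) = 1.15 dB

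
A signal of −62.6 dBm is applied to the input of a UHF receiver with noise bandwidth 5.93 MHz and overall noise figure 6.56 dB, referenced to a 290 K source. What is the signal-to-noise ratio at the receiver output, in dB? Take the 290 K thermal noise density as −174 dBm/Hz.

Noise floor: N = −174 + 10 log₁₀(B) + NF
10 log₁₀(5.93×10⁶) = 67.73 dB
N = −174 + 67.73 + 6.56 = −99.71 dBm
SNR = P_sig − N = −62.6 − (−99.71) = 37.11 dB → 37.1 dB

37.1 dB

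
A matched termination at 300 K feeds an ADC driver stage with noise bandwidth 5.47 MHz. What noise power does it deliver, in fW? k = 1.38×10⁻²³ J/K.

22.6 fW

P_n = kTB = 1.38×10⁻²³ × 300 × 5.47×10⁶ = 2.26×10⁻¹⁴ W = 22.6 fW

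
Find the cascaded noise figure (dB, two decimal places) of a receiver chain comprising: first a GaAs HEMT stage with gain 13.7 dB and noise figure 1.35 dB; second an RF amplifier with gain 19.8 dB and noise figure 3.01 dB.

Convert to linear (a loss of L dB is a gain of −L dB): F_i = 10^(NF_i/10), G_i = 10^(G_i,dB/10)
  Stage 1: F_1 = 10^(1.35/10) = 1.365, G_1 = 10^(13.7/10) = 23.44
  Stage 2: F_2 = 10^(3.01/10) = 2.000, G_2 = 10^(19.8/10) = 95.50
Friis cascade:
  F = 1.365 + (2.000 − 1)/23.44 = 1.407
NF = 10 log₁₀(1.407) = 1.48 dB

1.48 dB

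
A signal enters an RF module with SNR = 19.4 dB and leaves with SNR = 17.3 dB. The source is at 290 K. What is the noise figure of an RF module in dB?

2.1 dB

NF (dB) = SNR_in(dB) − SNR_out(dB) when the source is at T₀
NF = 19.4 − 17.3 = 2.1 dB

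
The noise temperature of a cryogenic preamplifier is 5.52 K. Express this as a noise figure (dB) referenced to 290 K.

F = 1 + T_e/T₀ = 1 + 5.52/290 = 1.01903
NF = 10 log₁₀(1.01903) = 0.082 dB

0.082 dB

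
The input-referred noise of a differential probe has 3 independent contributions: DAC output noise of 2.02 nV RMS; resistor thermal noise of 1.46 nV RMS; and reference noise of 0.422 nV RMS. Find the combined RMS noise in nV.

Uncorrelated sources add in power (mean-square): V_tot = √(ΣV_i²)
V_tot = √[(2.02×10⁻⁹)² + (1.46×10⁻⁹)² + (4.22×10⁻¹⁰)²] = 2.53×10⁻⁹ V = 2.53 nV

2.53 nV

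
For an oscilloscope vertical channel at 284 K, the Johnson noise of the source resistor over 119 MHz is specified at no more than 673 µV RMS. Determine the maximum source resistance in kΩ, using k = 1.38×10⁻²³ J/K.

Johnson–Nyquist: V_n = √(4kTRB) ⇒ R = V_n² / (4kTB)
4kTB = 4 × 1.38×10⁻²³ × 284 × 1.19×10⁸ = 1.87×10⁻¹²
R = (6.73×10⁻⁴)² / 1.87×10⁻¹² = 2.43×10⁵ Ω = 243 kΩ

243 kΩ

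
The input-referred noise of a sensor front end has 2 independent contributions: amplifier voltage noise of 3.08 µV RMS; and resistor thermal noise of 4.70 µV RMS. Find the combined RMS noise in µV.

Uncorrelated sources add in power (mean-square): V_tot = √(ΣV_i²)
V_tot = √[(3.08×10⁻⁶)² + (4.70×10⁻⁶)²] = 5.62×10⁻⁶ V = 5.62 µV

5.62 µV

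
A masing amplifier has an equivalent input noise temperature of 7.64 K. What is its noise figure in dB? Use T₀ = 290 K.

F = 1 + T_e/T₀ = 1 + 7.64/290 = 1.02634
NF = 10 log₁₀(1.02634) = 0.113 dB

0.113 dB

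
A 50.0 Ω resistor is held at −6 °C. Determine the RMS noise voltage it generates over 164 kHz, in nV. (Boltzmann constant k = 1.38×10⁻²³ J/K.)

348 nV

T = −6 °C + 273.15 = 267.15 K
V_n = √(4kTRB)
4kTRB = 4 × 1.38×10⁻²³ × 267.15 × 5.00×10¹ × 1.64×10⁵ = 1.21×10⁻¹³ V²
V_n = √(1.21×10⁻¹³) = 3.48×10⁻⁷ V = 348 nV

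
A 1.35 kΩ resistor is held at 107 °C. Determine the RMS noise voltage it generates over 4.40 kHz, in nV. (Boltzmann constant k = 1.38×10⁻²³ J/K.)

353 nV

T = 107 °C + 273.15 = 380.15 K
V_n = √(4kTRB)
4kTRB = 4 × 1.38×10⁻²³ × 380.15 × 1.35×10³ × 4.40×10³ = 1.25×10⁻¹³ V²
V_n = √(1.25×10⁻¹³) = 3.53×10⁻⁷ V = 353 nV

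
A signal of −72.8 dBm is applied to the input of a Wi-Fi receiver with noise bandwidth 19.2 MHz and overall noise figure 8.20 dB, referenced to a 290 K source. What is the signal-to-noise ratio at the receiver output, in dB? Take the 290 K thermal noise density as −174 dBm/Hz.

20.2 dB

Noise floor: N = −174 + 10 log₁₀(B) + NF
10 log₁₀(1.92×10⁷) = 72.83 dB
N = −174 + 72.83 + 8.20 = −92.97 dBm
SNR = P_sig − N = −72.8 − (−92.97) = 20.17 dB → 20.2 dB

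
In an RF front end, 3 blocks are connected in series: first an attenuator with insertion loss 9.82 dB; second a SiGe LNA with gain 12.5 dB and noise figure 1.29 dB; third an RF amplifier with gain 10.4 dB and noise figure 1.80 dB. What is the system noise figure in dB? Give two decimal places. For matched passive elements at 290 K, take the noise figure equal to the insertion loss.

11.20 dB

Convert to linear (a loss of L dB is a gain of −L dB): F_i = 10^(NF_i/10), G_i = 10^(G_i,dB/10)
  Stage 1: F_1 = 10^(9.82/10) = 9.594, G_1 = 10^(−9.82/10) = 0.1042
  Stage 2: F_2 = 10^(1.29/10) = 1.346, G_2 = 10^(12.5/10) = 17.78
  Stage 3: F_3 = 10^(1.80/10) = 1.514, G_3 = 10^(10.4/10) = 10.96
Friis cascade:
  F = 9.594 + (1.346 − 1)/0.1042 + (1.514 − 1)/1.854 = 13.19
NF = 10 log₁₀(13.19) = 11.20 dB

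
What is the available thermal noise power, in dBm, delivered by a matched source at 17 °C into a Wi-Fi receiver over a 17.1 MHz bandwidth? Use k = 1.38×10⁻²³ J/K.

T = 17 °C + 273.15 = 290.15 K
P_n = kTB = 1.38×10⁻²³ × 290.15 × 1.71×10⁷ = 6.85×10⁻¹⁴ W
In dBm: 10 log₁₀(6.85×10⁻¹⁴ / 10⁻³) = −101.6 dBm

−101.6 dBm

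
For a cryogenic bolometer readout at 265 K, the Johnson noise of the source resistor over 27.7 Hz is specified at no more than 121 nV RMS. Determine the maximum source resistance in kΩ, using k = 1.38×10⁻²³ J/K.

Johnson–Nyquist: V_n = √(4kTRB) ⇒ R = V_n² / (4kTB)
4kTB = 4 × 1.38×10⁻²³ × 265 × 2.77×10¹ = 4.05×10⁻¹⁹
R = (1.21×10⁻⁷)² / 4.05×10⁻¹⁹ = 3.61×10⁴ Ω = 36.1 kΩ

36.1 kΩ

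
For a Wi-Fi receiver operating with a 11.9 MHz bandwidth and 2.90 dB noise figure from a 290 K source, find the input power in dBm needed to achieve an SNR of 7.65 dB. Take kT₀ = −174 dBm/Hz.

Sensitivity = −174 + 10 log₁₀(B) + NF + SNR_min
= −174 + 70.76 + 2.90 + 7.65
= −92.69 dBm → −92.7 dBm

−92.7 dBm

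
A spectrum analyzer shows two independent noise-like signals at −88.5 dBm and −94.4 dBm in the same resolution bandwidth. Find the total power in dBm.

Convert to linear, add, convert back:
P₁ = 1.41×10⁻¹² W, P₂ = 3.63×10⁻¹³ W
P_tot = 1.78×10⁻¹² W → 10 log₁₀(P_tot / 10⁻³) = −87.5 dBm

−87.5 dBm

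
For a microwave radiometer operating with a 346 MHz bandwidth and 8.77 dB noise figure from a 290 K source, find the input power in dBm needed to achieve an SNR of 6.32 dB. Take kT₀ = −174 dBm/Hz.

Sensitivity = −174 + 10 log₁₀(B) + NF + SNR_min
= −174 + 85.39 + 8.77 + 6.32
= −73.52 dBm → −73.5 dBm

−73.5 dBm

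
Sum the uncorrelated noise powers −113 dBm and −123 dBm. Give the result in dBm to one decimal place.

−112.6 dBm

Convert to linear, add, convert back:
P₁ = 5.01×10⁻¹⁵ W, P₂ = 5.01×10⁻¹⁶ W
P_tot = 5.51×10⁻¹⁵ W → 10 log₁₀(P_tot / 10⁻³) = −112.6 dBm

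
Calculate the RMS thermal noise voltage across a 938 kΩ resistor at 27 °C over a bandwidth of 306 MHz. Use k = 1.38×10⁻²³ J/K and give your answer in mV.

T = 27 °C + 273.15 = 300.15 K
V_n = √(4kTRB)
4kTRB = 4 × 1.38×10⁻²³ × 300.15 × 9.38×10⁵ × 3.06×10⁸ = 4.76×10⁻⁶ V²
V_n = √(4.76×10⁻⁶) = 2.18×10⁻³ V = 2.18 mV

2.18 mV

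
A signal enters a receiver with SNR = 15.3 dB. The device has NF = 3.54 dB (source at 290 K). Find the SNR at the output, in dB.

11.76 dB

By definition F = SNR_in/SNR_out, so in dB: SNR_out = SNR_in − NF
SNR_out = 15.3 − 3.54 = 11.76 dB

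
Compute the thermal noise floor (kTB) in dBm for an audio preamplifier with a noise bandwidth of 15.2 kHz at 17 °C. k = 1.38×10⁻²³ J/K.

−132.2 dBm

T = 17 °C + 273.15 = 290.15 K
P_n = kTB = 1.38×10⁻²³ × 290.15 × 1.52×10⁴ = 6.09×10⁻¹⁷ W
In dBm: 10 log₁₀(6.09×10⁻¹⁷ / 10⁻³) = −132.2 dBm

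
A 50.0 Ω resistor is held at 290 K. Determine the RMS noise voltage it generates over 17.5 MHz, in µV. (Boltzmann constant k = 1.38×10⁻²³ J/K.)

V_n = √(4kTRB)
4kTRB = 4 × 1.38×10⁻²³ × 290 × 5.00×10¹ × 1.75×10⁷ = 1.40×10⁻¹¹ V²
V_n = √(1.40×10⁻¹¹) = 3.74×10⁻⁶ V = 3.74 µV

3.74 µV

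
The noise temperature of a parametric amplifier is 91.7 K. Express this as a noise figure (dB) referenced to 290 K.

F = 1 + T_e/T₀ = 1 + 91.7/290 = 1.31621
NF = 10 log₁₀(1.31621) = 1.19 dB

1.19 dB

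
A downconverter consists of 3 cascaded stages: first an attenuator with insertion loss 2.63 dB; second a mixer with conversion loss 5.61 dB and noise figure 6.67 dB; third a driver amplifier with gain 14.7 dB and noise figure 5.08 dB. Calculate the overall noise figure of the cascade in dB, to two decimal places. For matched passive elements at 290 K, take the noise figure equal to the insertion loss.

13.68 dB

Convert to linear (a loss of L dB is a gain of −L dB): F_i = 10^(NF_i/10), G_i = 10^(G_i,dB/10)
  Stage 1: F_1 = 10^(2.63/10) = 1.832, G_1 = 10^(−2.63/10) = 0.5458
  Stage 2: F_2 = 10^(6.67/10) = 4.645, G_2 = 10^(−5.61/10) = 0.2748
  Stage 3: F_3 = 10^(5.08/10) = 3.221, G_3 = 10^(14.7/10) = 29.51
Friis cascade:
  F = 1.832 + (4.645 − 1)/0.5458 + (3.221 − 1)/0.1500 = 23.32
NF = 10 log₁₀(23.32) = 13.68 dB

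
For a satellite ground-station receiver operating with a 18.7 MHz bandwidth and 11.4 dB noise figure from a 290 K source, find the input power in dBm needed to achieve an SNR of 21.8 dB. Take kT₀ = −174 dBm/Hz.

Sensitivity = −174 + 10 log₁₀(B) + NF + SNR_min
= −174 + 72.72 + 11.4 + 21.8
= −68.08 dBm → −68.1 dBm

−68.1 dBm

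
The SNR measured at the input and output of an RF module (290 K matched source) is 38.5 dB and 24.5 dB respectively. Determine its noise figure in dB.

NF (dB) = SNR_in(dB) − SNR_out(dB) when the source is at T₀
NF = 38.5 − 24.5 = 14.0 dB

14.0 dB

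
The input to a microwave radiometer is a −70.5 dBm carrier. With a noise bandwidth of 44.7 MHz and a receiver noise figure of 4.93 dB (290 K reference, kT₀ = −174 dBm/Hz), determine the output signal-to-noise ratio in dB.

Noise floor: N = −174 + 10 log₁₀(B) + NF
10 log₁₀(4.47×10⁷) = 76.5 dB
N = −174 + 76.5 + 4.93 = −92.57 dBm
SNR = P_sig − N = −70.5 − (−92.57) = 22.07 dB → 22.1 dB

22.1 dB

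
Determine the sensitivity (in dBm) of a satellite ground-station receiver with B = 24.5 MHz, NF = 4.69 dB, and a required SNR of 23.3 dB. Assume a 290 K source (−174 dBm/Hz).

Sensitivity = −174 + 10 log₁₀(B) + NF + SNR_min
= −174 + 73.89 + 4.69 + 23.3
= −72.12 dBm → −72.1 dBm

−72.1 dBm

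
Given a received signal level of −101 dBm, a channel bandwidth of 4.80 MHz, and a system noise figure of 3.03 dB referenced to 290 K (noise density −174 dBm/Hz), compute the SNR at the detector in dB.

Noise floor: N = −174 + 10 log₁₀(B) + NF
10 log₁₀(4.80×10⁶) = 66.81 dB
N = −174 + 66.81 + 3.03 = −104.16 dBm
SNR = P_sig − N = −101 − (−104.16) = 3.16 dB → 3.2 dB

3.2 dB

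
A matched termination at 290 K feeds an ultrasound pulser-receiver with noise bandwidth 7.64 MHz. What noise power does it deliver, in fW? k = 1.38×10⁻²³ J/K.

30.6 fW

P_n = kTB = 1.38×10⁻²³ × 290 × 7.64×10⁶ = 3.06×10⁻¹⁴ W = 30.6 fW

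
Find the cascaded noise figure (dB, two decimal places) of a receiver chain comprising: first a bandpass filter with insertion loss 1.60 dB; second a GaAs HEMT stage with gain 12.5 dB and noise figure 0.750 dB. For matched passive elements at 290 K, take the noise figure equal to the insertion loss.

Convert to linear (a loss of L dB is a gain of −L dB): F_i = 10^(NF_i/10), G_i = 10^(G_i,dB/10)
  Stage 1: F_1 = 10^(1.60/10) = 1.445, G_1 = 10^(−1.60/10) = 0.6918
  Stage 2: F_2 = 10^(0.750/10) = 1.189, G_2 = 10^(12.5/10) = 17.78
Friis cascade:
  F = 1.445 + (1.189 − 1)/0.6918 = 1.718
NF = 10 log₁₀(1.718) = 2.35 dB

2.35 dB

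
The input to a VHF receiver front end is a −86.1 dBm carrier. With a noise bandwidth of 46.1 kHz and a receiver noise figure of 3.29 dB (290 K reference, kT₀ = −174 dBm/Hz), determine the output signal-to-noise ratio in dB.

Noise floor: N = −174 + 10 log₁₀(B) + NF
10 log₁₀(4.61×10⁴) = 46.64 dB
N = −174 + 46.64 + 3.29 = −124.07 dBm
SNR = P_sig − N = −86.1 − (−124.07) = 37.97 dB → 38.0 dB

38.0 dB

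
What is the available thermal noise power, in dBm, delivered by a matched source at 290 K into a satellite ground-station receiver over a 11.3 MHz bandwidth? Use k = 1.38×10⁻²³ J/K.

−103.4 dBm

P_n = kTB = 1.38×10⁻²³ × 290 × 1.13×10⁷ = 4.52×10⁻¹⁴ W
In dBm: 10 log₁₀(4.52×10⁻¹⁴ / 10⁻³) = −103.4 dBm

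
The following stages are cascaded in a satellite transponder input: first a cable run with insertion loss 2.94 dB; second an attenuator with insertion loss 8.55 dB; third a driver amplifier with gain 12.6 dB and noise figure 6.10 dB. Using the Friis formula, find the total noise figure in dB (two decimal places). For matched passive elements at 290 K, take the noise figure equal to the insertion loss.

Convert to linear (a loss of L dB is a gain of −L dB): F_i = 10^(NF_i/10), G_i = 10^(G_i,dB/10)
  Stage 1: F_1 = 10^(2.94/10) = 1.968, G_1 = 10^(−2.94/10) = 0.5082
  Stage 2: F_2 = 10^(8.55/10) = 7.161, G_2 = 10^(−8.55/10) = 0.1396
  Stage 3: F_3 = 10^(6.10/10) = 4.074, G_3 = 10^(12.6/10) = 18.20
Friis cascade:
  F = 1.968 + (7.161 − 1)/0.5082 + (4.074 − 1)/0.07096 = 57.41
NF = 10 log₁₀(57.41) = 17.59 dB

17.59 dB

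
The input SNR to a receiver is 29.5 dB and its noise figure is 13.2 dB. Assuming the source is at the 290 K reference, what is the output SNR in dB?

16.3 dB

By definition F = SNR_in/SNR_out, so in dB: SNR_out = SNR_in − NF
SNR_out = 29.5 − 13.2 = 16.3 dB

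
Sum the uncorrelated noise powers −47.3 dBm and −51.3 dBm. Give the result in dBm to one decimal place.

−45.8 dBm

Convert to linear, add, convert back:
P₁ = 1.86×10⁻⁸ W, P₂ = 7.41×10⁻⁹ W
P_tot = 2.60×10⁻⁸ W → 10 log₁₀(P_tot / 10⁻³) = −45.8 dBm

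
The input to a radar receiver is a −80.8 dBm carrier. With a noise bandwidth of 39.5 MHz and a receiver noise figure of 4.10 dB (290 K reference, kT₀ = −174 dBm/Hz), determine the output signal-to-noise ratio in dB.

13.1 dB

Noise floor: N = −174 + 10 log₁₀(B) + NF
10 log₁₀(3.95×10⁷) = 75.97 dB
N = −174 + 75.97 + 4.10 = −93.93 dBm
SNR = P_sig − N = −80.8 − (−93.93) = 13.13 dB → 13.1 dB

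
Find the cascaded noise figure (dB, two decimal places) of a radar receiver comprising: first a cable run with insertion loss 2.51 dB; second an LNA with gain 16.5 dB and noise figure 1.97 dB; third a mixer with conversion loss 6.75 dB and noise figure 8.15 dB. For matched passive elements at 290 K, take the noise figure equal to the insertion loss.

Convert to linear (a loss of L dB is a gain of −L dB): F_i = 10^(NF_i/10), G_i = 10^(G_i,dB/10)
  Stage 1: F_1 = 10^(2.51/10) = 1.782, G_1 = 10^(−2.51/10) = 0.5610
  Stage 2: F_2 = 10^(1.97/10) = 1.574, G_2 = 10^(16.5/10) = 44.67
  Stage 3: F_3 = 10^(8.15/10) = 6.531, G_3 = 10^(−6.75/10) = 0.2113
Friis cascade:
  F = 1.782 + (1.574 − 1)/0.5610 + (6.531 − 1)/25.06 = 3.026
NF = 10 log₁₀(3.026) = 4.81 dB

4.81 dB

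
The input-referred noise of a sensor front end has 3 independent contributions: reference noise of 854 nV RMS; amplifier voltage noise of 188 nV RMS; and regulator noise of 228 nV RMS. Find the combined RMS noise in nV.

Uncorrelated sources add in power (mean-square): V_tot = √(ΣV_i²)
V_tot = √[(8.54×10⁻⁷)² + (1.88×10⁻⁷)² + (2.28×10⁻⁷)²] = 9.04×10⁻⁷ V = 904 nV

904 nV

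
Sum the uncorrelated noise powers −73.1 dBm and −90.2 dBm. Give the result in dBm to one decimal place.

Convert to linear, add, convert back:
P₁ = 4.90×10⁻¹¹ W, P₂ = 9.55×10⁻¹³ W
P_tot = 4.99×10⁻¹¹ W → 10 log₁₀(P_tot / 10⁻³) = −73.0 dBm

−73.0 dBm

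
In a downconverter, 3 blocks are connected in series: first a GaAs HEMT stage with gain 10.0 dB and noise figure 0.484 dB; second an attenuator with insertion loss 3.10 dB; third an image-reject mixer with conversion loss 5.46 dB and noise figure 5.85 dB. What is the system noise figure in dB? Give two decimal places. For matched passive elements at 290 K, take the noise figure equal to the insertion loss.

2.56 dB

Convert to linear (a loss of L dB is a gain of −L dB): F_i = 10^(NF_i/10), G_i = 10^(G_i,dB/10)
  Stage 1: F_1 = 10^(0.484/10) = 1.118, G_1 = 10^(10.0/10) = 10.00
  Stage 2: F_2 = 10^(3.10/10) = 2.042, G_2 = 10^(−3.10/10) = 0.4898
  Stage 3: F_3 = 10^(5.85/10) = 3.846, G_3 = 10^(−5.46/10) = 0.2844
Friis cascade:
  F = 1.118 + (2.042 − 1)/10.00 + (3.846 − 1)/4.898 = 1.803
NF = 10 log₁₀(1.803) = 2.56 dB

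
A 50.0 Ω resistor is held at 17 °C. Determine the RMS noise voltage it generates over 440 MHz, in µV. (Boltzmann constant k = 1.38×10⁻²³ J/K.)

T = 17 °C + 273.15 = 290.15 K
V_n = √(4kTRB)
4kTRB = 4 × 1.38×10⁻²³ × 290.15 × 5.00×10¹ × 4.40×10⁸ = 3.52×10⁻¹⁰ V²
V_n = √(3.52×10⁻¹⁰) = 1.88×10⁻⁵ V = 18.8 µV

18.8 µV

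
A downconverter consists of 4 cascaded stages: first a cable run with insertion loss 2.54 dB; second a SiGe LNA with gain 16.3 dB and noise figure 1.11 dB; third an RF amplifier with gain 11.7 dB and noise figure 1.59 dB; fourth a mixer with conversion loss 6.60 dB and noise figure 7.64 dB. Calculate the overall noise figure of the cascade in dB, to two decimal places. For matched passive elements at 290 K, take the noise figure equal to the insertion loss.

3.71 dB

Convert to linear (a loss of L dB is a gain of −L dB): F_i = 10^(NF_i/10), G_i = 10^(G_i,dB/10)
  Stage 1: F_1 = 10^(2.54/10) = 1.795, G_1 = 10^(−2.54/10) = 0.5572
  Stage 2: F_2 = 10^(1.11/10) = 1.291, G_2 = 10^(16.3/10) = 42.66
  Stage 3: F_3 = 10^(1.59/10) = 1.442, G_3 = 10^(11.7/10) = 14.79
  Stage 4: F_4 = 10^(7.64/10) = 5.808, G_4 = 10^(−6.60/10) = 0.2188
Friis cascade:
  F = 1.795 + (1.291 − 1)/0.5572 + (1.442 − 1)/23.77 + (5.808 − 1)/351.6 = 2.350
NF = 10 log₁₀(2.350) = 3.71 dB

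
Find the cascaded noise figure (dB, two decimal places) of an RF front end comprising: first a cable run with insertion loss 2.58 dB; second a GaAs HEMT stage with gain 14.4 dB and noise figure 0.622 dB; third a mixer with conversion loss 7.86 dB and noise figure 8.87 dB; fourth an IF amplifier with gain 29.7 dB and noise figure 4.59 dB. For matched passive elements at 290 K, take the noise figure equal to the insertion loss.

5.17 dB

Convert to linear (a loss of L dB is a gain of −L dB): F_i = 10^(NF_i/10), G_i = 10^(G_i,dB/10)
  Stage 1: F_1 = 10^(2.58/10) = 1.811, G_1 = 10^(−2.58/10) = 0.5521
  Stage 2: F_2 = 10^(0.622/10) = 1.154, G_2 = 10^(14.4/10) = 27.54
  Stage 3: F_3 = 10^(8.87/10) = 7.709, G_3 = 10^(−7.86/10) = 0.1637
  Stage 4: F_4 = 10^(4.59/10) = 2.877, G_4 = 10^(29.7/10) = 933.3
Friis cascade:
  F = 1.811 + (1.154 − 1)/0.5521 + (7.709 − 1)/15.21 + (2.877 − 1)/2.489 = 3.286
NF = 10 log₁₀(3.286) = 5.17 dB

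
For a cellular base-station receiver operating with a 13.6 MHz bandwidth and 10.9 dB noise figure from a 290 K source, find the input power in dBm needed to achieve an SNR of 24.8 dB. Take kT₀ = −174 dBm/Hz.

Sensitivity = −174 + 10 log₁₀(B) + NF + SNR_min
= −174 + 71.34 + 10.9 + 24.8
= −66.96 dBm → −67.0 dBm

−67.0 dBm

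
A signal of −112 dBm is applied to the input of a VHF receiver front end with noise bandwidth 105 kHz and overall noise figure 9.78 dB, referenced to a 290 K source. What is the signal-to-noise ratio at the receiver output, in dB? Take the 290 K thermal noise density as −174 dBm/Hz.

Noise floor: N = −174 + 10 log₁₀(B) + NF
10 log₁₀(1.05×10⁵) = 50.21 dB
N = −174 + 50.21 + 9.78 = −114.01 dBm
SNR = P_sig − N = −112 − (−114.01) = 2.01 dB → 2.0 dB

2.0 dB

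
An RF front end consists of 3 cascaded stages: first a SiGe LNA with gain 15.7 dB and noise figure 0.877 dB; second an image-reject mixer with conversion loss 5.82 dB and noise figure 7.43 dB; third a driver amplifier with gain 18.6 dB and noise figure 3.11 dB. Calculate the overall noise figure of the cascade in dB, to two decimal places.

Convert to linear (a loss of L dB is a gain of −L dB): F_i = 10^(NF_i/10), G_i = 10^(G_i,dB/10)
  Stage 1: F_1 = 10^(0.877/10) = 1.224, G_1 = 10^(15.7/10) = 37.15
  Stage 2: F_2 = 10^(7.43/10) = 5.534, G_2 = 10^(−5.82/10) = 0.2618
  Stage 3: F_3 = 10^(3.11/10) = 2.046, G_3 = 10^(18.6/10) = 72.44
Friis cascade:
  F = 1.224 + (5.534 − 1)/37.15 + (2.046 − 1)/9.727 = 1.453
NF = 10 log₁₀(1.453) = 1.62 dB

1.62 dB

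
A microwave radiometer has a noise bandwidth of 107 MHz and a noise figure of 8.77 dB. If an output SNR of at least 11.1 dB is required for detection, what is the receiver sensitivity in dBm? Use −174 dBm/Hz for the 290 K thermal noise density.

Sensitivity = −174 + 10 log₁₀(B) + NF + SNR_min
= −174 + 80.29 + 8.77 + 11.1
= −73.84 dBm → −73.8 dBm

−73.8 dBm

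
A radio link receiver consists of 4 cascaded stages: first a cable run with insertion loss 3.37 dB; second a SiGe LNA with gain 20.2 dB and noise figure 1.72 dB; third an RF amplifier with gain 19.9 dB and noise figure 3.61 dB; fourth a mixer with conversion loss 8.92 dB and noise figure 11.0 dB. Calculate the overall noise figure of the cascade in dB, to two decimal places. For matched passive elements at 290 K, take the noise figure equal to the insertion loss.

5.13 dB

Convert to linear (a loss of L dB is a gain of −L dB): F_i = 10^(NF_i/10), G_i = 10^(G_i,dB/10)
  Stage 1: F_1 = 10^(3.37/10) = 2.173, G_1 = 10^(−3.37/10) = 0.4603
  Stage 2: F_2 = 10^(1.72/10) = 1.486, G_2 = 10^(20.2/10) = 104.7
  Stage 3: F_3 = 10^(3.61/10) = 2.296, G_3 = 10^(19.9/10) = 97.72
  Stage 4: F_4 = 10^(11.0/10) = 12.59, G_4 = 10^(−8.92/10) = 0.1282
Friis cascade:
  F = 2.173 + (1.486 − 1)/0.4603 + (2.296 − 1)/48.19 + (12.59 − 1)/4710 = 3.258
NF = 10 log₁₀(3.258) = 5.13 dB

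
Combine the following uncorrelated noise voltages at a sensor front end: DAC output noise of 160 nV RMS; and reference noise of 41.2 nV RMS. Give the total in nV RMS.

Uncorrelated sources add in power (mean-square): V_tot = √(ΣV_i²)
V_tot = √[(1.60×10⁻⁷)² + (4.12×10⁻⁸)²] = 1.65×10⁻⁷ V = 165 nV

165 nV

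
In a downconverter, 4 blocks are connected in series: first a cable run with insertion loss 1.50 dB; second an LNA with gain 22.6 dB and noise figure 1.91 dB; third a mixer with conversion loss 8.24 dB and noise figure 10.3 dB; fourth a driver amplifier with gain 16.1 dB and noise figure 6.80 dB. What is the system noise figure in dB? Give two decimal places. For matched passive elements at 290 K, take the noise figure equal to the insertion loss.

Convert to linear (a loss of L dB is a gain of −L dB): F_i = 10^(NF_i/10), G_i = 10^(G_i,dB/10)
  Stage 1: F_1 = 10^(1.50/10) = 1.413, G_1 = 10^(−1.50/10) = 0.7079
  Stage 2: F_2 = 10^(1.91/10) = 1.552, G_2 = 10^(22.6/10) = 182.0
  Stage 3: F_3 = 10^(10.3/10) = 10.72, G_3 = 10^(−8.24/10) = 0.1500
  Stage 4: F_4 = 10^(6.80/10) = 4.786, G_4 = 10^(16.1/10) = 40.74
Friis cascade:
  F = 1.413 + (1.552 − 1)/0.7079 + (10.72 − 1)/128.8 + (4.786 − 1)/19.32 = 2.464
NF = 10 log₁₀(2.464) = 3.92 dB

3.92 dB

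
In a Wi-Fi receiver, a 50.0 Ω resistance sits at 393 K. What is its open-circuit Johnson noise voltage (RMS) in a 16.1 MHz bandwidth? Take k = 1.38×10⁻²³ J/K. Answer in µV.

V_n = √(4kTRB)
4kTRB = 4 × 1.38×10⁻²³ × 393 × 5.00×10¹ × 1.61×10⁷ = 1.75×10⁻¹¹ V²
V_n = √(1.75×10⁻¹¹) = 4.18×10⁻⁶ V = 4.18 µV

4.18 µV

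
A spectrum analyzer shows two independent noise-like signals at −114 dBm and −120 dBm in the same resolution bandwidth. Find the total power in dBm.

Convert to linear, add, convert back:
P₁ = 3.98×10⁻¹⁵ W, P₂ = 1.00×10⁻¹⁵ W
P_tot = 4.98×10⁻¹⁵ W → 10 log₁₀(P_tot / 10⁻³) = −113.0 dBm

−113.0 dBm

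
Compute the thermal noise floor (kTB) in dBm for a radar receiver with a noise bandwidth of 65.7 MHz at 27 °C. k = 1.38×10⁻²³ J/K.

T = 27 °C + 273.15 = 300.15 K
P_n = kTB = 1.38×10⁻²³ × 300.15 × 6.57×10⁷ = 2.72×10⁻¹³ W
In dBm: 10 log₁₀(2.72×10⁻¹³ / 10⁻³) = −95.7 dBm

−95.7 dBm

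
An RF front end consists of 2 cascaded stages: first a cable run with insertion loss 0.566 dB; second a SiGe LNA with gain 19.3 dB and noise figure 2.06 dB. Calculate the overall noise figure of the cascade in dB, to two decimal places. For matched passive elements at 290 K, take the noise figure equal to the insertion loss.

Convert to linear (a loss of L dB is a gain of −L dB): F_i = 10^(NF_i/10), G_i = 10^(G_i,dB/10)
  Stage 1: F_1 = 10^(0.566/10) = 1.139, G_1 = 10^(−0.566/10) = 0.8778
  Stage 2: F_2 = 10^(2.06/10) = 1.607, G_2 = 10^(19.3/10) = 85.11
Friis cascade:
  F = 1.139 + (1.607 − 1)/0.8778 = 1.831
NF = 10 log₁₀(1.831) = 2.63 dB

2.63 dB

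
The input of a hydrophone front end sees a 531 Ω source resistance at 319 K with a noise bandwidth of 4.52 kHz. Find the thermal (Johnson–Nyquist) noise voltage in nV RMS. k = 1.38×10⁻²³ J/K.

V_n = √(4kTRB)
4kTRB = 4 × 1.38×10⁻²³ × 319 × 5.31×10² × 4.52×10³ = 4.23×10⁻¹⁴ V²
V_n = √(4.23×10⁻¹⁴) = 2.06×10⁻⁷ V = 206 nV

206 nV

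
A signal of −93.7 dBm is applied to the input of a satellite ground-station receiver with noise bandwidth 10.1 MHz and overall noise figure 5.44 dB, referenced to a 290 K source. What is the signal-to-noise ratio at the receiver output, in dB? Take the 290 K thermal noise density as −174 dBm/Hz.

4.8 dB

Noise floor: N = −174 + 10 log₁₀(B) + NF
10 log₁₀(1.01×10⁷) = 70.04 dB
N = −174 + 70.04 + 5.44 = −98.52 dBm
SNR = P_sig − N = −93.7 − (−98.52) = 4.82 dB → 4.8 dB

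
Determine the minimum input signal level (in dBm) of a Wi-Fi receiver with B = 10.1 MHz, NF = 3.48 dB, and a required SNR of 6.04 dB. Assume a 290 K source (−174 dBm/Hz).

−94.4 dBm

Sensitivity = −174 + 10 log₁₀(B) + NF + SNR_min
= −174 + 70.04 + 3.48 + 6.04
= −94.44 dBm → −94.4 dBm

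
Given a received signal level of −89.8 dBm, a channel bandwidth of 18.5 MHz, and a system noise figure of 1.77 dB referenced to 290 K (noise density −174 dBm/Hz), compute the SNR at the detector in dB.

9.8 dB

Noise floor: N = −174 + 10 log₁₀(B) + NF
10 log₁₀(1.85×10⁷) = 72.67 dB
N = −174 + 72.67 + 1.77 = −99.56 dBm
SNR = P_sig − N = −89.8 − (−99.56) = 9.76 dB → 9.8 dB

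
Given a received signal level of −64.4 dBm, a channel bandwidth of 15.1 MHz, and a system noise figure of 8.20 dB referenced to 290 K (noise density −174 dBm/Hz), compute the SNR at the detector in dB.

29.6 dB

Noise floor: N = −174 + 10 log₁₀(B) + NF
10 log₁₀(1.51×10⁷) = 71.79 dB
N = −174 + 71.79 + 8.20 = −94.01 dBm
SNR = P_sig − N = −64.4 − (−94.01) = 29.61 dB → 29.6 dB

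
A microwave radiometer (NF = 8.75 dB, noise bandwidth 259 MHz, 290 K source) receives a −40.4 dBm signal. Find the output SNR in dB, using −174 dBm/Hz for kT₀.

Noise floor: N = −174 + 10 log₁₀(B) + NF
10 log₁₀(2.59×10⁸) = 84.13 dB
N = −174 + 84.13 + 8.75 = −81.12 dBm
SNR = P_sig − N = −40.4 − (−81.12) = 40.72 dB → 40.7 dB

40.7 dB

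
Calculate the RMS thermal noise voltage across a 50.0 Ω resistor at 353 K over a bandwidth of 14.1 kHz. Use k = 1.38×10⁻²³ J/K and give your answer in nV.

V_n = √(4kTRB)
4kTRB = 4 × 1.38×10⁻²³ × 353 × 5.00×10¹ × 1.41×10⁴ = 1.37×10⁻¹⁴ V²
V_n = √(1.37×10⁻¹⁴) = 1.17×10⁻⁷ V = 117 nV

117 nV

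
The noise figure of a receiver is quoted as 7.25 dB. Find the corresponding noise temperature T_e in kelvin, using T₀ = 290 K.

F = 10^(7.25/10) = 5.30884
T_e = (F − 1)·T₀ = (5.30884 − 1) × 290 = 1250 K

1250 K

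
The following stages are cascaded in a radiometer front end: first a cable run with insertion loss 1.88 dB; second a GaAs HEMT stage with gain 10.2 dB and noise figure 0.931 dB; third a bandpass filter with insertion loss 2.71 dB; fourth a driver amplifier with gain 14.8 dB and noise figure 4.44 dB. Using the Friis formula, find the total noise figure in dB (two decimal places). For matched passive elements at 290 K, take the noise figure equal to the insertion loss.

Convert to linear (a loss of L dB is a gain of −L dB): F_i = 10^(NF_i/10), G_i = 10^(G_i,dB/10)
  Stage 1: F_1 = 10^(1.88/10) = 1.542, G_1 = 10^(−1.88/10) = 0.6486
  Stage 2: F_2 = 10^(0.931/10) = 1.239, G_2 = 10^(10.2/10) = 10.47
  Stage 3: F_3 = 10^(2.71/10) = 1.866, G_3 = 10^(−2.71/10) = 0.5358
  Stage 4: F_4 = 10^(4.44/10) = 2.780, G_4 = 10^(14.8/10) = 30.20
Friis cascade:
  F = 1.542 + (1.239 − 1)/0.6486 + (1.866 − 1)/6.792 + (2.780 − 1)/3.639 = 2.527
NF = 10 log₁₀(2.527) = 4.03 dB

4.03 dB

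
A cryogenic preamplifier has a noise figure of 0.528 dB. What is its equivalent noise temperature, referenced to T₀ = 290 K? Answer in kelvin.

37.5 K

F = 10^(0.528/10) = 1.12928
T_e = (F − 1)·T₀ = (1.12928 − 1) × 290 = 37.5 K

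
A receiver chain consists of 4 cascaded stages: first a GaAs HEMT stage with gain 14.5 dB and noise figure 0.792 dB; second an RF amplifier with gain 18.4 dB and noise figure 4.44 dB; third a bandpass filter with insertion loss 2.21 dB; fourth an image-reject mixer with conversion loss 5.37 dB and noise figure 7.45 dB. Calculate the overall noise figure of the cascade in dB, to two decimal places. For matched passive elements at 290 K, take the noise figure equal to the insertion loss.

1.03 dB

Convert to linear (a loss of L dB is a gain of −L dB): F_i = 10^(NF_i/10), G_i = 10^(G_i,dB/10)
  Stage 1: F_1 = 10^(0.792/10) = 1.200, G_1 = 10^(14.5/10) = 28.18
  Stage 2: F_2 = 10^(4.44/10) = 2.780, G_2 = 10^(18.4/10) = 69.18
  Stage 3: F_3 = 10^(2.21/10) = 1.663, G_3 = 10^(−2.21/10) = 0.6012
  Stage 4: F_4 = 10^(7.45/10) = 5.559, G_4 = 10^(−5.37/10) = 0.2904
Friis cascade:
  F = 1.200 + (2.780 − 1)/28.18 + (1.663 − 1)/1950 + (5.559 − 1)/1172 = 1.267
NF = 10 log₁₀(1.267) = 1.03 dB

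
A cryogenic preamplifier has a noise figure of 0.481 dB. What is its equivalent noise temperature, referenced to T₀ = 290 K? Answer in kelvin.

F = 10^(0.481/10) = 1.11712
T_e = (F − 1)·T₀ = (1.11712 − 1) × 290 = 34.0 K

34.0 K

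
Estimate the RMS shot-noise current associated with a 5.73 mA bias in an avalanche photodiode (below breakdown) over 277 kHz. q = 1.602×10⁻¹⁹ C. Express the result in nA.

I_n = √(2qI·B)
2qI·B = 2 × 1.602×10⁻¹⁹ × 5.73×10⁻³ × 2.77×10⁵ = 5.09×10⁻¹⁶ A²
I_n = √(5.09×10⁻¹⁶) = 2.26×10⁻⁸ A = 22.6 nA

22.6 nA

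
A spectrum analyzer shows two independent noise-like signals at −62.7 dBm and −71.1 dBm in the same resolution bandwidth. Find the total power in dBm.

−62.1 dBm

Convert to linear, add, convert back:
P₁ = 5.37×10⁻¹⁰ W, P₂ = 7.76×10⁻¹¹ W
P_tot = 6.15×10⁻¹⁰ W → 10 log₁₀(P_tot / 10⁻³) = −62.1 dBm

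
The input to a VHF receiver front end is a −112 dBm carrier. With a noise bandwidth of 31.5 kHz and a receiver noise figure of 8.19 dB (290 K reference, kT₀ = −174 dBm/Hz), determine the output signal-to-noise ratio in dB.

Noise floor: N = −174 + 10 log₁₀(B) + NF
10 log₁₀(3.15×10⁴) = 44.98 dB
N = −174 + 44.98 + 8.19 = −120.83 dBm
SNR = P_sig − N = −112 − (−120.83) = 8.83 dB → 8.8 dB

8.8 dB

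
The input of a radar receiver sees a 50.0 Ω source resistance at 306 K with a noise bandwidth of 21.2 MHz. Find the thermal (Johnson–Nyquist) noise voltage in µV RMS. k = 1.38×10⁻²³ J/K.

V_n = √(4kTRB)
4kTRB = 4 × 1.38×10⁻²³ × 306 × 5.00×10¹ × 2.12×10⁷ = 1.79×10⁻¹¹ V²
V_n = √(1.79×10⁻¹¹) = 4.23×10⁻⁶ V = 4.23 µV

4.23 µV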